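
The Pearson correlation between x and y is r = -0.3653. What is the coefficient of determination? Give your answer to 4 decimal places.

0.1334

r² = (-0.3653)² = 0.1334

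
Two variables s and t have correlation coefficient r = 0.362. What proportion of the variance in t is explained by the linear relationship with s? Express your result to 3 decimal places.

r² = (0.362)² = 0.131

0.131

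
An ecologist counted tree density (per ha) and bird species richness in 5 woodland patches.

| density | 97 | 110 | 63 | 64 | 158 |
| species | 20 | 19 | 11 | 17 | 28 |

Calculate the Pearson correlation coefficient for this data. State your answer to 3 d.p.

0.925

n = 5, Σx = 492, Σy = 95, Σx² = 54538, Σy² = 1955, Σxy = 10235
nΣxy − ΣxΣy = 51175 − 46740 = 4435
nΣx² − (Σx)² = 272690 − 242064 = 30626; nΣy² − (Σy)² = 9775 − 9025 = 750
r = 4435 / √(30626 × 750) = 4435 / 4792.6506 ≈ 0.925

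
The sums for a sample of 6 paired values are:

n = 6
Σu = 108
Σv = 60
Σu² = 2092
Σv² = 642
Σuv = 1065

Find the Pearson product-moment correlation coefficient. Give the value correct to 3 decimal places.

r = (nΣuv − ΣuΣv) / √[(nΣu² − (Σu)²)(nΣv² − (Σv)²)]
Numerator: 6×1065 − 108×60 = -90
Denominator: √[(12552 − 11664)(3852 − 3600)] = √[888 × 252] = 473.0497
r = -90 / 473.0497 ≈ -0.190

-0.190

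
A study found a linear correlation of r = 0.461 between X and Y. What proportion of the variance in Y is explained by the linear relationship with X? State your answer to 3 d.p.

0.213

r² = (0.461)² = 0.213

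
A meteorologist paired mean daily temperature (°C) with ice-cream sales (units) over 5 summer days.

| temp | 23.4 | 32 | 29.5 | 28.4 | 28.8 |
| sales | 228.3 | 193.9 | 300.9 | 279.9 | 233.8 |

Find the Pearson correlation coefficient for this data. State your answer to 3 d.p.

-0.081

n = 5, Σx = 142.1, Σy = 1236.8, Σx² = 4077.81, Σy² = 313265.36, Σxy = 35106.17
nΣxy − ΣxΣy = 175530.85 − 175749.28 = -218.43
nΣx² − (Σx)² = 20389.05 − 20192.41 = 196.64; nΣy² − (Σy)² = 1566326.8 − 1529674.24 = 36652.56
r = -218.43 / √(196.64 × 36652.56) = -218.43 / 2684.6526 ≈ -0.081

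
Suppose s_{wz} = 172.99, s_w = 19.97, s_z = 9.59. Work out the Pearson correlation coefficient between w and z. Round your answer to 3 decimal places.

0.903

r = Cov(w,z) / (s_w · s_z) = 172.99 / (19.97 × 9.59)
  = 172.99 / 191.5123 ≈ 0.903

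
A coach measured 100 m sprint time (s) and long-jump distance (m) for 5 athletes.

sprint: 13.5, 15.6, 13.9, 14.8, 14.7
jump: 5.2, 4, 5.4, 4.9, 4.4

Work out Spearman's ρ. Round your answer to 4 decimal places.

-0.8000

Rank sprint: 1, 5, 2, 4, 3
Rank jump: 4, 1, 5, 3, 2
d = rank(sprint) − rank(jump): -3, 4, -3, 1, 1; Σd² = 36
ρ = 1 − 6Σd² / [n(n²−1)] = 1 − 6×36 / (5×24) = 1 − 216/120 ≈ -0.8000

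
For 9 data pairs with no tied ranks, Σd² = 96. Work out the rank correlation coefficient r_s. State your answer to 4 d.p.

0.2000

ρ = 1 − 6Σd² / [n(n²−1)] = 1 − 6×96 / (9×80)
  = 1 − 576/720 = 1 − 0.80000 ≈ 0.2000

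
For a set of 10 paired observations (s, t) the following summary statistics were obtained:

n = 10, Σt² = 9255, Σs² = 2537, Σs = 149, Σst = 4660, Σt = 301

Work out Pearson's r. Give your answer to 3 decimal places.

0.705

r = (nΣst − ΣsΣt) / √[(nΣs² − (Σs)²)(nΣt² − (Σt)²)]
Numerator: 10×4660 − 149×301 = 1751
Denominator: √[(25370 − 22201)(92550 − 90601)] = √[3169 × 1949] = 2485.2326
r = 1751 / 2485.2326 ≈ 0.705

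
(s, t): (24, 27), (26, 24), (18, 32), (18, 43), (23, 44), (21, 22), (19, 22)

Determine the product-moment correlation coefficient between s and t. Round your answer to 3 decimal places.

-0.230

n = 7, Σs = 149, Σt = 214, Σs² = 3231, Σt² = 7082, Σst = 4514
nΣst − ΣsΣt = 31598 − 31886 = -288
nΣs² − (Σs)² = 22617 − 22201 = 416; nΣt² − (Σt)² = 49574 − 45796 = 3778
r = -288 / √(416 × 3778) = -288 / 1253.6539 ≈ -0.230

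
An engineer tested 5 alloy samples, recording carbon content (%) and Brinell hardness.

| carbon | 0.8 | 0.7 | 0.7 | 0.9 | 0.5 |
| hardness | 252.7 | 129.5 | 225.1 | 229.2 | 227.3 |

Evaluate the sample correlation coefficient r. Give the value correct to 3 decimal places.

0.154

n = 5, Σx = 3.6, Σy = 1063.8, Σx² = 2.68, Σy² = 235495.48, Σxy = 770.31
nΣxy − ΣxΣy = 3851.55 − 3829.68 = 21.87
nΣx² − (Σx)² = 13.4 − 12.96 = 0.44; nΣy² − (Σy)² = 1177477.4 − 1131670.44 = 45806.96
r = 21.87 / √(0.44 × 45806.96) = 21.87 / 141.9685 ≈ 0.154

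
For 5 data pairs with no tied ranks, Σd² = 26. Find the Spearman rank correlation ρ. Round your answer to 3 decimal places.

-0.300

ρ = 1 − 6Σd² / [n(n²−1)] = 1 − 6×26 / (5×24)
  = 1 − 156/120 = 1 − 1.3000 ≈ -0.300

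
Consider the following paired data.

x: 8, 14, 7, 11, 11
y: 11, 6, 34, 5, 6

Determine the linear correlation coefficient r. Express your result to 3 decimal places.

n = 5, Σx = 51, Σy = 62, Σx² = 551, Σy² = 1374, Σxy = 531
nΣxy − ΣxΣy = 2655 − 3162 = -507
nΣx² − (Σx)² = 2755 − 2601 = 154; nΣy² − (Σy)² = 6870 − 3844 = 3026
r = -507 / √(154 × 3026) = -507 / 682.6449 ≈ -0.743

-0.743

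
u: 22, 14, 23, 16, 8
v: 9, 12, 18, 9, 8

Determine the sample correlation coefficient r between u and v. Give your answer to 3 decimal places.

n = 5, Σu = 83, Σv = 56, Σu² = 1529, Σv² = 694, Σuv = 988
nΣuv − ΣuΣv = 4940 − 4648 = 292
nΣu² − (Σu)² = 7645 − 6889 = 756; nΣv² − (Σv)² = 3470 − 3136 = 334
r = 292 / √(756 × 334) = 292 / 502.4978 ≈ 0.581

0.581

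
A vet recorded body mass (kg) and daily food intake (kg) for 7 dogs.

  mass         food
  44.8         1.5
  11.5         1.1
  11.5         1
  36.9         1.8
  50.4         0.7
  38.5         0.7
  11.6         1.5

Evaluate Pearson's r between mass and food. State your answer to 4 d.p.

-0.1344

n = 7, Σx = 205.2, Σy = 8.3, Σx² = 7790.12, Σy² = 10.93, Σxy = 237.4
nΣxy − ΣxΣy = 1661.8 − 1703.16 = -41.36
nΣx² − (Σx)² = 54530.84 − 42107.04 = 12423.8; nΣy² − (Σy)² = 76.51 − 68.89 = 7.62
r = -41.36 / √(12423.8 × 7.62) = -41.36 / 307.6839 ≈ -0.1344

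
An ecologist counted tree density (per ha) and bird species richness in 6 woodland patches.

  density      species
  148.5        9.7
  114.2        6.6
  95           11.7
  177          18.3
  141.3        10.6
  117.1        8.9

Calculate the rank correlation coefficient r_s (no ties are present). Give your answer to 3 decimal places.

0.371

Rank density: 5, 2, 1, 6, 4, 3
Rank species: 3, 1, 5, 6, 4, 2
d = rank(density) − rank(species): 2, 1, -4, 0, 0, 1; Σd² = 22
ρ = 1 − 6Σd² / [n(n²−1)] = 1 − 6×22 / (6×35) = 1 − 132/210 ≈ 0.371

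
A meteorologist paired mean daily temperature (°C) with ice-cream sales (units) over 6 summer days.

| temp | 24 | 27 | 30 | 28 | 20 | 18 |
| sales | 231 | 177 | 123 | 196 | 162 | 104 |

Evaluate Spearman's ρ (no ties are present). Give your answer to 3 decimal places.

0.257

Rank temp: 3, 4, 6, 5, 2, 1
Rank sales: 6, 4, 2, 5, 3, 1
d = rank(temp) − rank(sales): -3, 0, 4, 0, -1, 0; Σd² = 26
ρ = 1 − 6Σd² / [n(n²−1)] = 1 − 6×26 / (6×35) = 1 − 156/210 ≈ 0.257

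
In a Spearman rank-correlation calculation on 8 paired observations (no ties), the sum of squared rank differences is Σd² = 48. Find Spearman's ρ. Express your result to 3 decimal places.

0.429

ρ = 1 − 6Σd² / [n(n²−1)] = 1 − 6×48 / (8×63)
  = 1 − 288/504 = 1 − 0.5714 ≈ 0.429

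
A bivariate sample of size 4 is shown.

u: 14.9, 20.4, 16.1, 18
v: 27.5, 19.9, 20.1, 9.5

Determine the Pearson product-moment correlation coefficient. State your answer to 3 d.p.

n = 4, Σu = 69.4, Σv = 77, Σu² = 1221.38, Σv² = 1646.52, Σuv = 1310.32
nΣuv − ΣuΣv = 5241.28 − 5343.8 = -102.52
nΣu² − (Σu)² = 4885.52 − 4816.36 = 69.16; nΣv² − (Σv)² = 6586.08 − 5929 = 657.08
r = -102.52 / √(69.16 × 657.08) = -102.52 / 213.1752 ≈ -0.481

-0.481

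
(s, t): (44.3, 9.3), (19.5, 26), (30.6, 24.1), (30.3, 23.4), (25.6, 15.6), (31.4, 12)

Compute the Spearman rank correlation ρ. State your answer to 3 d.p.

-0.771

Rank s: 6, 1, 4, 3, 2, 5
Rank t: 1, 6, 5, 4, 3, 2
d = rank(s) − rank(t): 5, -5, -1, -1, -1, 3; Σd² = 62
ρ = 1 − 6Σd² / [n(n²−1)] = 1 − 6×62 / (6×35) = 1 − 372/210 ≈ -0.771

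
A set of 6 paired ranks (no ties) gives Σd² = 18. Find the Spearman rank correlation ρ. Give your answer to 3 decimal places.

0.486

ρ = 1 − 6Σd² / [n(n²−1)] = 1 − 6×18 / (6×35)
  = 1 − 108/210 = 1 − 0.5143 ≈ 0.486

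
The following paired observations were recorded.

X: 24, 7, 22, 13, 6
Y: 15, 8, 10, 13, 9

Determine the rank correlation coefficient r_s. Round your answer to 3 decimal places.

0.800

Rank X: 5, 2, 4, 3, 1
Rank Y: 5, 1, 3, 4, 2
d = rank(X) − rank(Y): 0, 1, 1, -1, -1; Σd² = 4
ρ = 1 − 6Σd² / [n(n²−1)] = 1 − 6×4 / (5×24) = 1 − 24/120 ≈ 0.800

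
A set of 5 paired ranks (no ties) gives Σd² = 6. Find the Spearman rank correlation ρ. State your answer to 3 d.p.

ρ = 1 − 6Σd² / [n(n²−1)] = 1 − 6×6 / (5×24)
  = 1 − 36/120 = 1 − 0.3000 ≈ 0.700

0.700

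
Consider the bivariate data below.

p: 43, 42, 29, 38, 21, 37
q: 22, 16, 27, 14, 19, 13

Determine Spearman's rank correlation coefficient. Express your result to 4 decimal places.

-0.0857

Rank p: 6, 5, 2, 4, 1, 3
Rank q: 5, 3, 6, 2, 4, 1
d = rank(p) − rank(q): 1, 2, -4, 2, -3, 2; Σd² = 38
ρ = 1 − 6Σd² / [n(n²−1)] = 1 − 6×38 / (6×35) = 1 − 228/210 ≈ -0.0857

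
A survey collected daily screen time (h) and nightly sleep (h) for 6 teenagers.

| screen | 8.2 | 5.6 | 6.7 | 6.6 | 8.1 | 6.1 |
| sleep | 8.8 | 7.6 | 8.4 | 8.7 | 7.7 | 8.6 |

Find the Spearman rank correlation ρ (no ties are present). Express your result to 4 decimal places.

Rank screen: 6, 1, 4, 3, 5, 2
Rank sleep: 6, 1, 3, 5, 2, 4
d = rank(screen) − rank(sleep): 0, 0, 1, -2, 3, -2; Σd² = 18
ρ = 1 − 6Σd² / [n(n²−1)] = 1 − 6×18 / (6×35) = 1 − 108/210 ≈ 0.4857

0.4857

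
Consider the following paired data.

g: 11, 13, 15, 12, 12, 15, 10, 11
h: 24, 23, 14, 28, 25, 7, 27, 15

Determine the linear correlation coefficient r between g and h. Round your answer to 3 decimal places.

n = 8, Σg = 99, Σh = 163, Σg² = 1249, Σh² = 3713, Σgh = 1949
nΣgh − ΣgΣh = 15592 − 16137 = -545
nΣg² − (Σg)² = 9992 − 9801 = 191; nΣh² − (Σh)² = 29704 − 26569 = 3135
r = -545 / √(191 × 3135) = -545 / 773.8120 ≈ -0.704

-0.704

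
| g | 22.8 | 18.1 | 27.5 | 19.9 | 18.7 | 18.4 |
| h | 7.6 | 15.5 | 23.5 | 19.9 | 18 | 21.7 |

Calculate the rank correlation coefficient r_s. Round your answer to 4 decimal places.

Rank g: 5, 1, 6, 4, 3, 2
Rank h: 1, 2, 6, 4, 3, 5
d = rank(g) − rank(h): 4, -1, 0, 0, 0, -3; Σd² = 26
ρ = 1 − 6Σd² / [n(n²−1)] = 1 − 6×26 / (6×35) = 1 − 156/210 ≈ 0.2571

0.2571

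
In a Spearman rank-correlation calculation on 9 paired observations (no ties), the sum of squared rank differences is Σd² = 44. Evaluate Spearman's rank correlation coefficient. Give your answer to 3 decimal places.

ρ = 1 − 6Σd² / [n(n²−1)] = 1 − 6×44 / (9×80)
  = 1 − 264/720 = 1 − 0.3667 ≈ 0.633

0.633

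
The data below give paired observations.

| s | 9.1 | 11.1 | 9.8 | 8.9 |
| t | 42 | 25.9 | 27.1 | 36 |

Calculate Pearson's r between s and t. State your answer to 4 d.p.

n = 4, Σs = 38.9, Σt = 131, Σs² = 381.27, Σt² = 4465.22, Σst = 1255.67
nΣst − ΣsΣt = 5022.68 − 5095.9 = -73.22
nΣs² − (Σs)² = 1525.08 − 1513.21 = 11.87; nΣt² − (Σt)² = 17860.88 − 17161 = 699.88
r = -73.22 / √(11.87 × 699.88) = -73.22 / 91.1459 ≈ -0.8033

-0.8033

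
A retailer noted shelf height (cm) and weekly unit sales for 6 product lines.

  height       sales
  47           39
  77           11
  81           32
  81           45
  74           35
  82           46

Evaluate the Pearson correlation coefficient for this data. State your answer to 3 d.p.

-0.051

n = 6, Σx = 442, Σy = 208, Σx² = 33460, Σy² = 8032, Σxy = 15279
nΣxy − ΣxΣy = 91674 − 91936 = -262
nΣx² − (Σx)² = 200760 − 195364 = 5396; nΣy² − (Σy)² = 48192 − 43264 = 4928
r = -262 / √(5396 × 4928) = -262 / 5156.6935 ≈ -0.051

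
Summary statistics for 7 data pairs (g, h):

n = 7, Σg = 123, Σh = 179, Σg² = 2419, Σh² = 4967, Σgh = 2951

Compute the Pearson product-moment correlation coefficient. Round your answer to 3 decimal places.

-0.613

r = (nΣgh − ΣgΣh) / √[(nΣg² − (Σg)²)(nΣh² − (Σh)²)]
Numerator: 7×2951 − 123×179 = -1360
Denominator: √[(16933 − 15129)(34769 − 32041)] = √[1804 × 2728] = 2218.4030
r = -1360 / 2218.4030 ≈ -0.613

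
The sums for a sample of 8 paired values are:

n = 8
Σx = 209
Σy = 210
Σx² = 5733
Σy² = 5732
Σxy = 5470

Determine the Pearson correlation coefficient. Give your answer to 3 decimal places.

r = (nΣxy − ΣxΣy) / √[(nΣx² − (Σx)²)(nΣy² − (Σy)²)]
Numerator: 8×5470 − 209×210 = -130
Denominator: √[(45864 − 43681)(45856 − 44100)] = √[2183 × 1756] = 1957.8938
r = -130 / 1957.8938 ≈ -0.066

-0.066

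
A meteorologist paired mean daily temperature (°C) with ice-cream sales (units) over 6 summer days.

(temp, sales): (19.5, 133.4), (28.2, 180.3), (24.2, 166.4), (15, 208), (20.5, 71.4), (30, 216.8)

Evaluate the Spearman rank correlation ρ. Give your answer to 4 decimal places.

Rank temp: 2, 5, 4, 1, 3, 6
Rank sales: 2, 4, 3, 5, 1, 6
d = rank(temp) − rank(sales): 0, 1, 1, -4, 2, 0; Σd² = 22
ρ = 1 − 6Σd² / [n(n²−1)] = 1 − 6×22 / (6×35) = 1 − 132/210 ≈ 0.3714

0.3714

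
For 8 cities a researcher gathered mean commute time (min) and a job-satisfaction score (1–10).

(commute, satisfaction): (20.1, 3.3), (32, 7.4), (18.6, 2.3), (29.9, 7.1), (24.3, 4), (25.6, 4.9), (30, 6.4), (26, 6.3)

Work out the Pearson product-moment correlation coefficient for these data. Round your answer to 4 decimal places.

n = 8, Σx = 206.5, Σy = 41.7, Σx² = 5489.83, Σy² = 242.01, Σxy = 1136.64
nΣxy − ΣxΣy = 9093.12 − 8611.05 = 482.07
nΣx² − (Σx)² = 43918.64 − 42642.25 = 1276.39; nΣy² − (Σy)² = 1936.08 − 1738.89 = 197.19
r = 482.07 / √(1276.39 × 197.19) = 482.07 / 501.6885 ≈ 0.9609

0.9609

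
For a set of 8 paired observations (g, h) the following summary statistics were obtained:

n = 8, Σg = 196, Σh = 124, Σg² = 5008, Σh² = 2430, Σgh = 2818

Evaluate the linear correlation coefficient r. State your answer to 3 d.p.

-0.680

r = (nΣgh − ΣgΣh) / √[(nΣg² − (Σg)²)(nΣh² − (Σh)²)]
Numerator: 8×2818 − 196×124 = -1760
Denominator: √[(40064 − 38416)(19440 − 15376)] = √[1648 × 4064] = 2587.9474
r = -1760 / 2587.9474 ≈ -0.680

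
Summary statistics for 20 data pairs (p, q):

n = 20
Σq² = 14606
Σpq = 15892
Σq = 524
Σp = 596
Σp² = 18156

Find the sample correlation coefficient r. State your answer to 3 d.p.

r = (nΣpq − ΣpΣq) / √[(nΣp² − (Σp)²)(nΣq² − (Σq)²)]
Numerator: 20×15892 − 596×524 = 5536
Denominator: √[(363120 − 355216)(292120 − 274576)] = √[7904 × 17544] = 11775.7283
r = 5536 / 11775.7283 ≈ 0.470

0.470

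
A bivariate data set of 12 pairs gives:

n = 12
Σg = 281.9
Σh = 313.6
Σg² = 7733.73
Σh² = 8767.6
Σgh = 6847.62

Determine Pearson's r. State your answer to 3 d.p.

-0.651

r = (nΣgh − ΣgΣh) / √[(nΣg² − (Σg)²)(nΣh² − (Σh)²)]
Numerator: 12×6847.62 − 281.9×313.6 = -6232.4
Denominator: √[(92804.76 − 79467.61)(105211.2 − 98344.96)] = √[13337.15 × 6866.24] = 9569.5388
r = -6232.4 / 9569.5388 ≈ -0.651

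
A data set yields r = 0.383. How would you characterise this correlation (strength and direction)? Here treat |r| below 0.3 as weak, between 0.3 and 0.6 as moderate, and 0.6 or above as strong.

r = 0.383 > 0 so the relationship is positive.
|r| = 0.383, which falls in the moderate range.

moderate positive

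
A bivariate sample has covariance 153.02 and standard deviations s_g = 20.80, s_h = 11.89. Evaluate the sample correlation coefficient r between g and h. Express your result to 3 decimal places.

r = Cov(g,h) / (s_g · s_h) = 153.02 / (20.80 × 11.89)
  = 153.02 / 247.3120 ≈ 0.619

0.619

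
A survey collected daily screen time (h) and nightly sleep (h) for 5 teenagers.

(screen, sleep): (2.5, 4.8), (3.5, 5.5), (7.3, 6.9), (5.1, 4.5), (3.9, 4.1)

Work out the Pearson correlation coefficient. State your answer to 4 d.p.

0.6787

n = 5, Σx = 22.3, Σy = 25.8, Σx² = 113.01, Σy² = 137.96, Σxy = 120.56
nΣxy − ΣxΣy = 602.8 − 575.34 = 27.46
nΣx² − (Σx)² = 565.05 − 497.29 = 67.76; nΣy² − (Σy)² = 689.8 − 665.64 = 24.16
r = 27.46 / √(67.76 × 24.16) = 27.46 / 40.4609 ≈ 0.6787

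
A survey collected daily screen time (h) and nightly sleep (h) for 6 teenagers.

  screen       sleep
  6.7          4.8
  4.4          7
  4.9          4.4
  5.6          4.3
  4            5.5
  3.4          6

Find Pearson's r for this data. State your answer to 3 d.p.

n = 6, Σx = 29, Σy = 32, Σx² = 147.18, Σy² = 176.14, Σxy = 151
nΣxy − ΣxΣy = 906 − 928 = -22
nΣx² − (Σx)² = 883.08 − 841 = 42.08; nΣy² − (Σy)² = 1056.84 − 1024 = 32.84
r = -22 / √(42.08 × 32.84) = -22 / 37.1740 ≈ -0.592

-0.592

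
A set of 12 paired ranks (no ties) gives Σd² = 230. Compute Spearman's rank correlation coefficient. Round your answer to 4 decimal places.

ρ = 1 − 6Σd² / [n(n²−1)] = 1 − 6×230 / (12×143)
  = 1 − 1380/1716 = 1 − 0.80420 ≈ 0.1958

0.1958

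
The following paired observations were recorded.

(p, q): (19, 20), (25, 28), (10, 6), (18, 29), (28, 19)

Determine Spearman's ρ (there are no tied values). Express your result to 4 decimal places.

0.1000

Rank p: 3, 4, 1, 2, 5
Rank q: 3, 4, 1, 5, 2
d = rank(p) − rank(q): 0, 0, 0, -3, 3; Σd² = 18
ρ = 1 − 6Σd² / [n(n²−1)] = 1 − 6×18 / (5×24) = 1 − 108/120 ≈ 0.1000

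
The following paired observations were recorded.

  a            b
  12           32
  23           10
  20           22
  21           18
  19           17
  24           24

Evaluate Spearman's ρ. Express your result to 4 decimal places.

-0.2571

Rank a: 1, 5, 3, 4, 2, 6
Rank b: 6, 1, 4, 3, 2, 5
d = rank(a) − rank(b): -5, 4, -1, 1, 0, 1; Σd² = 44
ρ = 1 − 6Σd² / [n(n²−1)] = 1 − 6×44 / (6×35) = 1 − 264/210 ≈ -0.2571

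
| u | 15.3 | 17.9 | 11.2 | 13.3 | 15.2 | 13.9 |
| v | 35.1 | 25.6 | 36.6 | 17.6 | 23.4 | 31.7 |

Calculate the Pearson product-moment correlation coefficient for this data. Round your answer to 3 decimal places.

n = 6, Σu = 86.8, Σv = 170, Σu² = 1281.08, Σv² = 5089.14, Σuv = 2435.58
nΣuv − ΣuΣv = 14613.48 − 14756 = -142.52
nΣu² − (Σu)² = 7686.48 − 7534.24 = 152.24; nΣv² − (Σv)² = 30534.84 − 28900 = 1634.84
r = -142.52 / √(152.24 × 1634.84) = -142.52 / 498.8868 ≈ -0.286

-0.286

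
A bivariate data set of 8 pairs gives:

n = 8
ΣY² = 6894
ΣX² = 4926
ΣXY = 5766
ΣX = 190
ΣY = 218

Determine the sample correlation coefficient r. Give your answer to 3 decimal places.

0.937

r = (nΣXY − ΣXΣY) / √[(nΣX² − (ΣX)²)(nΣY² − (ΣY)²)]
Numerator: 8×5766 − 190×218 = 4708
Denominator: √[(39408 − 36100)(55152 − 47524)] = √[3308 × 7628] = 5023.2882
r = 4708 / 5023.2882 ≈ 0.937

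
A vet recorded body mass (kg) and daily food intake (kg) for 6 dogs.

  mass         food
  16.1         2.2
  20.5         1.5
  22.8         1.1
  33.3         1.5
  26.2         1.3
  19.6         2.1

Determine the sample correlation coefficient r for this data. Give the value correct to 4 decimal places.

-0.5645

n = 6, Σx = 138.5, Σy = 9.7, Σx² = 3378.79, Σy² = 16.65, Σxy = 216.42
nΣxy − ΣxΣy = 1298.52 − 1343.45 = -44.93
nΣx² − (Σx)² = 20272.74 − 19182.25 = 1090.49; nΣy² − (Σy)² = 99.9 − 94.09 = 5.81
r = -44.93 / √(1090.49 × 5.81) = -44.93 / 79.5974 ≈ -0.5645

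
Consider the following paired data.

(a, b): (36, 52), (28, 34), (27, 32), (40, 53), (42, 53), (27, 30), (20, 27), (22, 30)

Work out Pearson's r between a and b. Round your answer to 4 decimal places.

0.9614

n = 8, Σa = 242, Σb = 311, Σa² = 7786, Σb² = 13031, Σab = 10044
nΣab − ΣaΣb = 80352 − 75262 = 5090
nΣa² − (Σa)² = 62288 − 58564 = 3724; nΣb² − (Σb)² = 104248 − 96721 = 7527
r = 5090 / √(3724 × 7527) = 5090 / 5294.3883 ≈ 0.9614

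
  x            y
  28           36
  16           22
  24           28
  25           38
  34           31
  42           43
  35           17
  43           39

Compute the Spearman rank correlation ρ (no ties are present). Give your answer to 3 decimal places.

0.524

Rank x: 4, 1, 2, 3, 5, 7, 6, 8
Rank y: 5, 2, 3, 6, 4, 8, 1, 7
d = rank(x) − rank(y): -1, -1, -1, -3, 1, -1, 5, 1; Σd² = 40
ρ = 1 − 6Σd² / [n(n²−1)] = 1 − 6×40 / (8×63) = 1 − 240/504 ≈ 0.524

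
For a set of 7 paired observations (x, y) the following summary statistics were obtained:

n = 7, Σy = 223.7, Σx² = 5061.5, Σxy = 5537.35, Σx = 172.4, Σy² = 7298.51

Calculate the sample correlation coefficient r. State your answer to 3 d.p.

0.080

r = (nΣxy − ΣxΣy) / √[(nΣx² − (Σx)²)(nΣy² − (Σy)²)]
Numerator: 7×5537.35 − 172.4×223.7 = 195.57
Denominator: √[(35430.5 − 29721.76)(51089.57 − 50041.69)] = √[5708.74 × 1047.88] = 2445.8280
r = 195.57 / 2445.8280 ≈ 0.080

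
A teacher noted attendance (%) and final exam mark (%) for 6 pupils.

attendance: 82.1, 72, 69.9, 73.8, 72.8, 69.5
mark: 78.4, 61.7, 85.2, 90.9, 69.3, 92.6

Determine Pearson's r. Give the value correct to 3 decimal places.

n = 6, Σx = 440.1, Σy = 478.1, Σx² = 32386.95, Σy² = 38852.55, Σxy = 35023.68
nΣxy − ΣxΣy = 210142.08 − 210411.81 = -269.73
nΣx² − (Σx)² = 194321.7 − 193688.01 = 633.69; nΣy² − (Σy)² = 233115.3 − 228579.61 = 4535.69
r = -269.73 / √(633.69 × 4535.69) = -269.73 / 1695.3529 ≈ -0.159

-0.159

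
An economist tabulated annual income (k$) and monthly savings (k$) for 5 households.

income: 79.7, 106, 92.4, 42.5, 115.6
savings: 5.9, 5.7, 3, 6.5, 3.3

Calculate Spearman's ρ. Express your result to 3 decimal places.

-0.700

Rank income: 2, 4, 3, 1, 5
Rank savings: 4, 3, 1, 5, 2
d = rank(income) − rank(savings): -2, 1, 2, -4, 3; Σd² = 34
ρ = 1 − 6Σd² / [n(n²−1)] = 1 − 6×34 / (5×24) = 1 − 204/120 ≈ -0.700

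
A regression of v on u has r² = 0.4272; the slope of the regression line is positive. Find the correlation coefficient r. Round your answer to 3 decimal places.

|r| = √0.4272 = 0.654
The association is positive, so r = 0.654.

0.654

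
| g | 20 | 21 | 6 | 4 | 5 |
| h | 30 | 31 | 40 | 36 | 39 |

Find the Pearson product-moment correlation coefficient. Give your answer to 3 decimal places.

n = 5, Σg = 56, Σh = 176, Σg² = 918, Σh² = 6278, Σgh = 1830
nΣgh − ΣgΣh = 9150 − 9856 = -706
nΣg² − (Σg)² = 4590 − 3136 = 1454; nΣh² − (Σh)² = 31390 − 30976 = 414
r = -706 / √(1454 × 414) = -706 / 775.8582 ≈ -0.910

-0.910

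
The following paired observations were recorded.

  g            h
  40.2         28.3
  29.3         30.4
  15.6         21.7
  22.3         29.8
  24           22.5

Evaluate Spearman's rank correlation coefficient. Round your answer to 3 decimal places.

Rank g: 5, 4, 1, 2, 3
Rank h: 3, 5, 1, 4, 2
d = rank(g) − rank(h): 2, -1, 0, -2, 1; Σd² = 10
ρ = 1 − 6Σd² / [n(n²−1)] = 1 − 6×10 / (5×24) = 1 − 60/120 ≈ 0.500

0.500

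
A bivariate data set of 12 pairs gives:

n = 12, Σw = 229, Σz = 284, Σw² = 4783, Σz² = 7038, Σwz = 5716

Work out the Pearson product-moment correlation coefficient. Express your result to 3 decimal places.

0.819

r = (nΣwz − ΣwΣz) / √[(nΣw² − (Σw)²)(nΣz² − (Σz)²)]
Numerator: 12×5716 − 229×284 = 3556
Denominator: √[(57396 − 52441)(84456 − 80656)] = √[4955 × 3800] = 4339.2396
r = 3556 / 4339.2396 ≈ 0.819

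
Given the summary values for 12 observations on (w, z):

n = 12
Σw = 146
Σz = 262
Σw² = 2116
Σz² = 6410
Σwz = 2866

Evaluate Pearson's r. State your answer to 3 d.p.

r = (nΣwz − ΣwΣz) / √[(nΣw² − (Σw)²)(nΣz² − (Σz)²)]
Numerator: 12×2866 − 146×262 = -3860
Denominator: √[(25392 − 21316)(76920 − 68644)] = √[4076 × 8276] = 5808.0096
r = -3860 / 5808.0096 ≈ -0.665

-0.665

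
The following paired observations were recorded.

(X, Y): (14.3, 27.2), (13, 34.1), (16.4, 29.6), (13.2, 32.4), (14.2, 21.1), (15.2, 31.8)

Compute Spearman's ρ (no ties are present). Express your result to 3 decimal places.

Rank X: 4, 1, 6, 2, 3, 5
Rank Y: 2, 6, 3, 5, 1, 4
d = rank(X) − rank(Y): 2, -5, 3, -3, 2, 1; Σd² = 52
ρ = 1 − 6Σd² / [n(n²−1)] = 1 − 6×52 / (6×35) = 1 − 312/210 ≈ -0.486

-0.486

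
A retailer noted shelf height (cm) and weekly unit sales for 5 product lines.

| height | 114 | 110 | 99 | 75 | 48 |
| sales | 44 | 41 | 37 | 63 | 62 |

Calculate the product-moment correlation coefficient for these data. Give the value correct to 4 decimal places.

n = 5, Σx = 446, Σy = 247, Σx² = 42826, Σy² = 12799, Σxy = 20890
nΣxy − ΣxΣy = 104450 − 110162 = -5712
nΣx² − (Σx)² = 214130 − 198916 = 15214; nΣy² − (Σy)² = 63995 − 61009 = 2986
r = -5712 / √(15214 × 2986) = -5712 / 6740.1042 ≈ -0.8475

-0.8475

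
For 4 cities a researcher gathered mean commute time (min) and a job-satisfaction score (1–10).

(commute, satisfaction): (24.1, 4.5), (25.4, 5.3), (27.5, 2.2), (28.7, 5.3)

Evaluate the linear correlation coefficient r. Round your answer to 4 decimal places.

-0.1622

n = 4, Σx = 105.7, Σy = 17.3, Σx² = 2805.91, Σy² = 81.27, Σxy = 455.68
nΣxy − ΣxΣy = 1822.72 − 1828.61 = -5.89
nΣx² − (Σx)² = 11223.64 − 11172.49 = 51.15; nΣy² − (Σy)² = 325.08 − 299.29 = 25.79
r = -5.89 / √(51.15 × 25.79) = -5.89 / 36.3202 ≈ -0.1622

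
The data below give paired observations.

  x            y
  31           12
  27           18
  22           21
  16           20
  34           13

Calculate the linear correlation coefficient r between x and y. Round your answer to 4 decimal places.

n = 5, Σx = 130, Σy = 84, Σx² = 3586, Σy² = 1478, Σxy = 2082
nΣxy − ΣxΣy = 10410 − 10920 = -510
nΣx² − (Σx)² = 17930 − 16900 = 1030; nΣy² − (Σy)² = 7390 − 7056 = 334
r = -510 / √(1030 × 334) = -510 / 586.5322 ≈ -0.8695

-0.8695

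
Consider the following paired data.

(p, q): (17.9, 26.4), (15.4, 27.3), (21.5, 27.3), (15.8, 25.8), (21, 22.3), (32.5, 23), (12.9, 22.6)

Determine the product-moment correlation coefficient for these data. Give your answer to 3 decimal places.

-0.278

n = 7, Σp = 137, Σq = 174.7, Σp² = 2933.12, Σq² = 4390.23, Σpq = 3394.91
nΣpq − ΣpΣq = 23764.37 − 23933.9 = -169.53
nΣp² − (Σp)² = 20531.84 − 18769 = 1762.84; nΣq² − (Σq)² = 30731.61 − 30520.09 = 211.52
r = -169.53 / √(1762.84 × 211.52) = -169.53 / 610.6357 ≈ -0.278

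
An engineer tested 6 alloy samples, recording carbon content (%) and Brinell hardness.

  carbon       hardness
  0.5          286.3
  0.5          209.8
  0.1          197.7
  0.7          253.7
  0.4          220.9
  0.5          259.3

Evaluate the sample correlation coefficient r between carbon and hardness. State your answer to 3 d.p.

n = 6, Σx = 2.7, Σy = 1427.7, Σx² = 1.41, Σy² = 345466.01, Σxy = 663.42
nΣxy − ΣxΣy = 3980.52 − 3854.79 = 125.73
nΣx² − (Σx)² = 8.46 − 7.29 = 1.17; nΣy² − (Σy)² = 2072796.06 − 2038327.29 = 34468.77
r = 125.73 / √(1.17 × 34468.77) = 125.73 / 200.8195 ≈ 0.626

0.626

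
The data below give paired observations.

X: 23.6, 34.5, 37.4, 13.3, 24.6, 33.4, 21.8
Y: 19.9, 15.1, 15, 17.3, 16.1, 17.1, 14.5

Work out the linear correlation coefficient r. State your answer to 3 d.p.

-0.350

n = 7, ΣX = 188.6, ΣY = 115, ΣX² = 5518.82, ΣY² = 1910.18, ΣXY = 3064.98
nΣXY − ΣXΣY = 21454.86 − 21689 = -234.14
nΣX² − (ΣX)² = 38631.74 − 35569.96 = 3061.78; nΣY² − (ΣY)² = 13371.26 − 13225 = 146.26
r = -234.14 / √(3061.78 × 146.26) = -234.14 / 669.1905 ≈ -0.350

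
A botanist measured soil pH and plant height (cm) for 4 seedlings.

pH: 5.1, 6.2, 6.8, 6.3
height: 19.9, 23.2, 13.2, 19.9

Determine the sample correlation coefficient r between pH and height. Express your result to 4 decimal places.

n = 4, Σx = 24.4, Σy = 76.2, Σx² = 150.38, Σy² = 1504.5, Σxy = 460.46
nΣxy − ΣxΣy = 1841.84 − 1859.28 = -17.44
nΣx² − (Σx)² = 601.52 − 595.36 = 6.16; nΣy² − (Σy)² = 6018 − 5806.44 = 211.56
r = -17.44 / √(6.16 × 211.56) = -17.44 / 36.1000 ≈ -0.4831

-0.4831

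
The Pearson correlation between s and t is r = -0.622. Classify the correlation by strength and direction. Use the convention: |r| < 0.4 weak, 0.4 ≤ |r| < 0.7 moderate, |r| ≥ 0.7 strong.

r = -0.622 < 0 so the relationship is negative.
|r| = 0.622, which falls in the moderate range.

moderate negative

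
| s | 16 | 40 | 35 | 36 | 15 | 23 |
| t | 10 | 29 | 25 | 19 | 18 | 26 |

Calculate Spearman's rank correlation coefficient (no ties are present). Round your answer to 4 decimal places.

0.7143

Rank s: 2, 6, 4, 5, 1, 3
Rank t: 1, 6, 4, 3, 2, 5
d = rank(s) − rank(t): 1, 0, 0, 2, -1, -2; Σd² = 10
ρ = 1 − 6Σd² / [n(n²−1)] = 1 − 6×10 / (6×35) = 1 − 60/210 ≈ 0.7143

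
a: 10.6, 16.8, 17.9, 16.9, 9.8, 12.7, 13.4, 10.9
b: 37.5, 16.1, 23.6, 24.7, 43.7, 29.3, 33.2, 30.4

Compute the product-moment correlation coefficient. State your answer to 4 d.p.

n = 8, Σa = 109, Σb = 238.5, Σa² = 1556.32, Σb² = 7627.09, Σab = 3084.46
nΣab − ΣaΣb = 24675.68 − 25996.5 = -1320.82
nΣa² − (Σa)² = 12450.56 − 11881 = 569.56; nΣb² − (Σb)² = 61016.72 − 56882.25 = 4134.47
r = -1320.82 / √(569.56 × 4134.47) = -1320.82 / 1534.5451 ≈ -0.8607

-0.8607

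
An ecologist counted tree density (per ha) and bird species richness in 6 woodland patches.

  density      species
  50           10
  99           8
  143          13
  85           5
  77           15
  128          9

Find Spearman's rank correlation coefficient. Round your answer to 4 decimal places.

-0.0857

Rank density: 1, 4, 6, 3, 2, 5
Rank species: 4, 2, 5, 1, 6, 3
d = rank(density) − rank(species): -3, 2, 1, 2, -4, 2; Σd² = 38
ρ = 1 − 6Σd² / [n(n²−1)] = 1 − 6×38 / (6×35) = 1 − 228/210 ≈ -0.0857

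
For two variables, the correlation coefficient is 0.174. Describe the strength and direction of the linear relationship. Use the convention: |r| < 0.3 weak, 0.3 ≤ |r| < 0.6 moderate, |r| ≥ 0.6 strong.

weak positive

r = 0.174 > 0 so the relationship is positive.
|r| = 0.174, which falls in the weak range.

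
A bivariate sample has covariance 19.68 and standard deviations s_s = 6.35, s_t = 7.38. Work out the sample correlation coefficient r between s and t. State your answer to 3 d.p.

0.420

r = Cov(s,t) / (s_s · s_t) = 19.68 / (6.35 × 7.38)
  = 19.68 / 46.8630 ≈ 0.420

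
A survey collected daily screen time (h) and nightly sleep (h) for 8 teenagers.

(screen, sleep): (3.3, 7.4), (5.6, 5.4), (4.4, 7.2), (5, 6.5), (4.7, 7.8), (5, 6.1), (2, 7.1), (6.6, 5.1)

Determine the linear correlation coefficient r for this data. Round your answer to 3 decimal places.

-0.709

n = 8, Σx = 36.6, Σy = 52.6, Σx² = 181.26, Σy² = 352.48, Σxy = 233.86
nΣxy − ΣxΣy = 1870.88 − 1925.16 = -54.28
nΣx² − (Σx)² = 1450.08 − 1339.56 = 110.52; nΣy² − (Σy)² = 2819.84 − 2766.76 = 53.08
r = -54.28 / √(110.52 × 53.08) = -54.28 / 76.5924 ≈ -0.709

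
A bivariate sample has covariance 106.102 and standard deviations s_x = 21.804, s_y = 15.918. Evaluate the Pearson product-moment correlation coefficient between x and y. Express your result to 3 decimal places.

r = Cov(x,y) / (s_x · s_y) = 106.102 / (21.804 × 15.918)
  = 106.102 / 347.0761 ≈ 0.306

0.306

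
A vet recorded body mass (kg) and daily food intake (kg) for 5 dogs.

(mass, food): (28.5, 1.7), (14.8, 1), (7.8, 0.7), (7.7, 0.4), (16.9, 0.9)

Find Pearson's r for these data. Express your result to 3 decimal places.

n = 5, Σx = 75.7, Σy = 4.7, Σx² = 1437.03, Σy² = 5.35, Σxy = 87
nΣxy − ΣxΣy = 435 − 355.79 = 79.21
nΣx² − (Σx)² = 7185.15 − 5730.49 = 1454.66; nΣy² − (Σy)² = 26.75 − 22.09 = 4.66
r = 79.21 / √(1454.66 × 4.66) = 79.21 / 82.3330 ≈ 0.962

0.962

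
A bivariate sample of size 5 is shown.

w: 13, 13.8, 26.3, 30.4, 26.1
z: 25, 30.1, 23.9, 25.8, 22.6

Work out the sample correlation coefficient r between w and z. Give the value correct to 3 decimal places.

-0.545

n = 5, Σw = 109.6, Σz = 127.4, Σw² = 2656.5, Σz² = 3278.62, Σwz = 2743.13
nΣwz − ΣwΣz = 13715.65 − 13963.04 = -247.39
nΣw² − (Σw)² = 13282.5 − 12012.16 = 1270.34; nΣz² − (Σz)² = 16393.1 − 16230.76 = 162.34
r = -247.39 / √(1270.34 × 162.34) = -247.39 / 454.1222 ≈ -0.545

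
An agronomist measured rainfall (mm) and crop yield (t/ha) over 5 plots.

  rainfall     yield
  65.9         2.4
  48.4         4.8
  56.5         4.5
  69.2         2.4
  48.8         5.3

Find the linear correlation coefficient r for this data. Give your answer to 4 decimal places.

n = 5, Σx = 288.8, Σy = 19.4, Σx² = 17047.7, Σy² = 82.9, Σxy = 1069.45
nΣxy − ΣxΣy = 5347.25 − 5602.72 = -255.47
nΣx² − (Σx)² = 85238.5 − 83405.44 = 1833.06; nΣy² − (Σy)² = 414.5 − 376.36 = 38.14
r = -255.47 / √(1833.06 × 38.14) = -255.47 / 264.4105 ≈ -0.9662

-0.9662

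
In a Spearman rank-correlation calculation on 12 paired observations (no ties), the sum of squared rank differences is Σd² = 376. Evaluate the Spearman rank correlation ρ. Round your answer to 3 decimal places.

-0.315

ρ = 1 − 6Σd² / [n(n²−1)] = 1 − 6×376 / (12×143)
  = 1 − 2256/1716 = 1 − 1.3147 ≈ -0.315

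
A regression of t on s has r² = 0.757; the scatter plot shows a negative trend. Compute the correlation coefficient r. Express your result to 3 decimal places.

-0.870

|r| = √0.757 = 0.870
The association is negative, so r = −0.870.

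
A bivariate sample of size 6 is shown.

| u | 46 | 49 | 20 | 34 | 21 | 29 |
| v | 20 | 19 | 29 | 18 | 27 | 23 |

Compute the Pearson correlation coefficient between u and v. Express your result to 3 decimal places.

n = 6, Σu = 199, Σv = 136, Σu² = 7355, Σv² = 3184, Σuv = 4277
nΣuv − ΣuΣv = 25662 − 27064 = -1402
nΣu² − (Σu)² = 44130 − 39601 = 4529; nΣv² − (Σv)² = 19104 − 18496 = 608
r = -1402 / √(4529 × 608) = -1402 / 1659.4071 ≈ -0.845

-0.845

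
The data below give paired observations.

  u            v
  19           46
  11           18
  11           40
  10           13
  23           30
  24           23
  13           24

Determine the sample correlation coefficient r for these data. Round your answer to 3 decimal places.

n = 7, Σu = 111, Σv = 194, Σu² = 1977, Σv² = 6214, Σuv = 3196
nΣuv − ΣuΣv = 22372 − 21534 = 838
nΣu² − (Σu)² = 13839 − 12321 = 1518; nΣv² − (Σv)² = 43498 − 37636 = 5862
r = 838 / √(1518 × 5862) = 838 / 2983.0380 ≈ 0.281

0.281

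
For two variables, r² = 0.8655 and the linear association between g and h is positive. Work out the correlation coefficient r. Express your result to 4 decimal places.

|r| = √0.8655 = 0.9303
The association is positive, so r = 0.9303.

0.9303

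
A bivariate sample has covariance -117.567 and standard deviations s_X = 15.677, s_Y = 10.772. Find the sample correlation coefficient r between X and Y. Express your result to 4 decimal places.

-0.6962

r = Cov(X,Y) / (s_X · s_Y) = -117.567 / (15.677 × 10.772)
  = -117.567 / 168.8726 ≈ -0.6962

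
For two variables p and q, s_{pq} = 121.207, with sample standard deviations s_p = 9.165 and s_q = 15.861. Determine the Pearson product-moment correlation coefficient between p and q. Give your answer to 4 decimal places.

0.8338

r = Cov(p,q) / (s_p · s_q) = 121.207 / (9.165 × 15.861)
  = 121.207 / 145.3661 ≈ 0.8338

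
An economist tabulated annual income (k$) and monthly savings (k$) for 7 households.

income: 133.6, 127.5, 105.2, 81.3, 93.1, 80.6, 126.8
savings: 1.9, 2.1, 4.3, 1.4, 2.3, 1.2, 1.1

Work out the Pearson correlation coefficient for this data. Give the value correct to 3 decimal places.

n = 7, Σx = 748.1, Σy = 14.3, Σx² = 83024.15, Σy² = 36.41, Σxy = 1538.1
nΣxy − ΣxΣy = 10766.7 − 10697.83 = 68.87
nΣx² − (Σx)² = 581169.05 − 559653.61 = 21515.44; nΣy² − (Σy)² = 254.87 − 204.49 = 50.38
r = 68.87 / √(21515.44 × 50.38) = 68.87 / 1041.1282 ≈ 0.066

0.066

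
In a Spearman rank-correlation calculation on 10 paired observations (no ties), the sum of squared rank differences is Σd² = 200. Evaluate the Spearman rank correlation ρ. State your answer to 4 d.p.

ρ = 1 − 6Σd² / [n(n²−1)] = 1 − 6×200 / (10×99)
  = 1 − 1200/990 = 1 − 1.21212 ≈ -0.2121

-0.2121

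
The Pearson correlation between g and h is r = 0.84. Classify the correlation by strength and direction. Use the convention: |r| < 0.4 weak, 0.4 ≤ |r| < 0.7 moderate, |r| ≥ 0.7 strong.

strong positive

r = 0.84 > 0 so the relationship is positive.
|r| = 0.84, which falls in the strong range.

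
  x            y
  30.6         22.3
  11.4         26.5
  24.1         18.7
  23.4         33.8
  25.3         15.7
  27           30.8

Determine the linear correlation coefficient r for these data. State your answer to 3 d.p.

-0.167

n = 6, Σx = 141.8, Σy = 147.8, Σx² = 3563.78, Σy² = 3886.8, Σxy = 3454.88
nΣxy − ΣxΣy = 20729.28 − 20958.04 = -228.76
nΣx² − (Σx)² = 21382.68 − 20107.24 = 1275.44; nΣy² − (Σy)² = 23320.8 − 21844.84 = 1475.96
r = -228.76 / √(1275.44 × 1475.96) = -228.76 / 1372.0417 ≈ -0.167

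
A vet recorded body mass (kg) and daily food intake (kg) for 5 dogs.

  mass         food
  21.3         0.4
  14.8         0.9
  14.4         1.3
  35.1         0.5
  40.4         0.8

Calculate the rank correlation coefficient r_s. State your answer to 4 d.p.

Rank mass: 3, 2, 1, 4, 5
Rank food: 1, 4, 5, 2, 3
d = rank(mass) − rank(food): 2, -2, -4, 2, 2; Σd² = 32
ρ = 1 − 6Σd² / [n(n²−1)] = 1 − 6×32 / (5×24) = 1 − 192/120 ≈ -0.6000

-0.6000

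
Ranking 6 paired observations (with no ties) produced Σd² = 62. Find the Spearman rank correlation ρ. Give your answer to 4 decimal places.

ρ = 1 − 6Σd² / [n(n²−1)] = 1 − 6×62 / (6×35)
  = 1 − 372/210 = 1 − 1.77143 ≈ -0.7714

-0.7714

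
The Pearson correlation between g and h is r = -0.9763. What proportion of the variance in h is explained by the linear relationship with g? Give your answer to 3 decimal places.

0.953

r² = (-0.9763)² = 0.953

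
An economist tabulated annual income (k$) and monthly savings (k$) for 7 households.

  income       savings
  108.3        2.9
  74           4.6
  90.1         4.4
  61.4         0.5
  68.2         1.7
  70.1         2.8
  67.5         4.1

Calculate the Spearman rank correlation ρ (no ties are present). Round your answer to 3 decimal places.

0.571

Rank income: 7, 5, 6, 1, 3, 4, 2
Rank savings: 4, 7, 6, 1, 2, 3, 5
d = rank(income) − rank(savings): 3, -2, 0, 0, 1, 1, -3; Σd² = 24
ρ = 1 − 6Σd² / [n(n²−1)] = 1 − 6×24 / (7×48) = 1 − 144/336 ≈ 0.571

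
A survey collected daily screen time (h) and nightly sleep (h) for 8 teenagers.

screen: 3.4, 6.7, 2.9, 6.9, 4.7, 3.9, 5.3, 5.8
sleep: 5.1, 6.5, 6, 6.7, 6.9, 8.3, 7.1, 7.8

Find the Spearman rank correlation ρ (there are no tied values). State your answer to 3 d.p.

Rank screen: 2, 7, 1, 8, 4, 3, 5, 6
Rank sleep: 1, 3, 2, 4, 5, 8, 6, 7
d = rank(screen) − rank(sleep): 1, 4, -1, 4, -1, -5, -1, -1; Σd² = 62
ρ = 1 − 6Σd² / [n(n²−1)] = 1 − 6×62 / (8×63) = 1 − 372/504 ≈ 0.262

0.262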